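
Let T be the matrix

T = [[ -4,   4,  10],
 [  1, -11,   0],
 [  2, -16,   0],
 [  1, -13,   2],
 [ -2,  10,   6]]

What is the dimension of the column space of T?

3

Row reduce to echelon form.
R2 ← R2 + (1/4)·R1: [0, -10, 5/2]
R3 ← R3 + (1/2)·R1: [0, -14, 5]
R4 ← R4 + (1/4)·R1: [0, -12, 9/2]
R5 ← R5 − (1/2)·R1: [0, 8, 1]
R3 ← R3 − (7/5)·R2: [0, 0, 3/2]
R4 ← R4 − (6/5)·R2: [0, 0, 3/2]
R5 ← R5 + (4/5)·R2: [0, 0, 3]
R4 ← R4 − R3: [0, 0, 0]
R5 ← R5 − (2)·R3: [0, 0, 0]
Echelon form has 3 nonzero rows, so rank(T) = 3.
The column space has dimension equal to the rank: 3.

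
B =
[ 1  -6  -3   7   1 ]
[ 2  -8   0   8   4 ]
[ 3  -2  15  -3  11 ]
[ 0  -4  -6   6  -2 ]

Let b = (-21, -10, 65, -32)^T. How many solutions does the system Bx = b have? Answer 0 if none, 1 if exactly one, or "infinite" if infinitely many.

Row reduce the augmented matrix [B | b].
R2 ← R2 − (2)·R1: [0, 4, 6, -6, 2, 32]
R3 ← R3 − (3)·R1: [0, 16, 24, -24, 8, 128]
R3 ← R3 − (4)·R2: [0, 0, 0, 0, 0, 0]
R4 ← R4 + R2: [0, 0, 0, 0, 0, 0]
The echelon form has 2 nonzero rows, and every pivot lies in the first 5 columns, so rank(B) = rank([B|b]) = 2.
The system is consistent.
rank = 2 < 5 unknowns, so there are infinitely many solutions.

infinite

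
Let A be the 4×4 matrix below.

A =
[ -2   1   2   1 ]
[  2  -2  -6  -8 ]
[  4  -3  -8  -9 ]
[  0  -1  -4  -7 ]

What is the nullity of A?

2

Row reduce to echelon form.
R2 ← R2 + R1: [0, -1, -4, -7]
R3 ← R3 + (2)·R1: [0, -1, -4, -7]
R3 ← R3 − R2: [0, 0, 0, 0]
R4 ← R4 − R2: [0, 0, 0, 0]
2 nonzero rows, so rank(A) = 2.
A has 4 columns; by rank–nullity, nullity = 4 − 2 = 2.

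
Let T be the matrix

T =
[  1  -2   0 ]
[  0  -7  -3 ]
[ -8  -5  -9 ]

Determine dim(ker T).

1

Row reduce to echelon form.
R3 ← R3 + (8)·R1: [0, -21, -9]
R3 ← R3 − (3)·R2: [0, 0, 0]
2 nonzero rows, so rank(T) = 2.
T has 3 columns; by rank–nullity, nullity = 3 − 2 = 1.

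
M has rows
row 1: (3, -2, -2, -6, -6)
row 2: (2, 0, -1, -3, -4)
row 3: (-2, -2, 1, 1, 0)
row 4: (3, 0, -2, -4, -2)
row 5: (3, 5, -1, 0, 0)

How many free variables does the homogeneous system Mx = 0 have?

2

Row reduce to echelon form.
R2 ← R2 − (2/3)·R1: [0, 4/3, 1/3, 1, 0]
R3 ← R3 + (2/3)·R1: [0, -10/3, -1/3, -3, -4]
R4 ← R4 − R1: [0, 2, 0, 2, 4]
R5 ← R5 − R1: [0, 7, 1, 6, 6]
R3 ← R3 + (5/2)·R2: [0, 0, 1/2, -1/2, -4]
R4 ← R4 − (3/2)·R2: [0, 0, -1/2, 1/2, 4]
R5 ← R5 − (21/4)·R2: [0, 0, -3/4, 3/4, 6]
R4 ← R4 + R3: [0, 0, 0, 0, 0]
R5 ← R5 + (3/2)·R3: [0, 0, 0, 0, 0]
3 nonzero rows, so rank(M) = 3.
M has 5 columns; by rank–nullity, nullity = 5 − 3 = 2.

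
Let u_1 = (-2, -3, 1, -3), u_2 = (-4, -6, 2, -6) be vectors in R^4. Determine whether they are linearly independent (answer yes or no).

no

Form the matrix with these vectors as rows and row reduce.
R2 ← R2 − (2)·R1: [0, 0, 0, 0]
1 nonzero row, so the 2 vectors span a space of dimension 1.
Since 1 < 2, the vectors are linearly dependent.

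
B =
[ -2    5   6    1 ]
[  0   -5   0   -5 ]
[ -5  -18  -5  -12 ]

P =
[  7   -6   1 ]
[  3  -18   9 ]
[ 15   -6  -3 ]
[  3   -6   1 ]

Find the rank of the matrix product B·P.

3

First compute BP:
[[ 94, -120,  26],
 [-30, 120, -50],
 [-200, 456, -164]]
Now row reduce the product.
R2 ← R2 + (15/47)·R1: [0, 3840/47, -1960/47]
R3 ← R3 + (100/47)·R1: [0, 9432/47, -5108/47]
R3 ← R3 − (393/160)·R2: [0, 0, -25/4]
3 nonzero rows, so rank(BP) = 3.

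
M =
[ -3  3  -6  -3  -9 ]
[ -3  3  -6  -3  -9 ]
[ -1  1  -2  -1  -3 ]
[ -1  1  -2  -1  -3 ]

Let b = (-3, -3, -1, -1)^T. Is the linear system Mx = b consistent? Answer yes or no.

Row reduce the augmented matrix [M | b].
R2 ← R2 − R1: [0, 0, 0, 0, 0, 0]
R3 ← R3 − (1/3)·R1: [0, 0, 0, 0, 0, 0]
R4 ← R4 − (1/3)·R1: [0, 0, 0, 0, 0, 0]
The echelon form has 1 nonzero rows, and every pivot lies in the first 5 columns, so rank(M) = rank([M|b]) = 1.
The system is consistent.

yes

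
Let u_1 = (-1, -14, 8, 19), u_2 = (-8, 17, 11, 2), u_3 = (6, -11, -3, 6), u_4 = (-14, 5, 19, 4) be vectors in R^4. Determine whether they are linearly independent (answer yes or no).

yes

Form the matrix with these vectors as rows and row reduce.
R2 ← R2 − (8)·R1: [0, 129, -53, -150]
R3 ← R3 + (6)·R1: [0, -95, 45, 120]
R4 ← R4 − (14)·R1: [0, 201, -93, -262]
R3 ← R3 + (95/129)·R2: [0, 0, 770/129, 410/43]
R4 ← R4 − (67/43)·R2: [0, 0, -448/43, -1216/43]
R4 ← R4 + (96/55)·R3: [0, 0, 0, -128/11]
4 nonzero rows, so the 4 vectors span a space of dimension 4.
Since 4 = 4, the vectors are linearly independent.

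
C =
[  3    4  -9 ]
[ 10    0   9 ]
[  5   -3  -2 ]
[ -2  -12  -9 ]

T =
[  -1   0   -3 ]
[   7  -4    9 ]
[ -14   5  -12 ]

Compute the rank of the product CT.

First compute CT:
[[151, -61, 135],
 [-136,  45, -138],
 [  2,   2, -18],
 [ 44,   3,   6]]
Now row reduce the product.
R2 ← R2 + (136/151)·R1: [0, -1501/151, -2478/151]
R3 ← R3 − (2/151)·R1: [0, 424/151, -2988/151]
R4 ← R4 − (44/151)·R1: [0, 3137/151, -5034/151]
R3 ← R3 + (424/1501)·R2: [0, 0, -36660/1501]
R4 ← R4 + (3137/1501)·R2: [0, 0, -101520/1501]
R4 ← R4 − (36/13)·R3: [0, 0, 0]
3 nonzero rows, so rank(CT) = 3.

3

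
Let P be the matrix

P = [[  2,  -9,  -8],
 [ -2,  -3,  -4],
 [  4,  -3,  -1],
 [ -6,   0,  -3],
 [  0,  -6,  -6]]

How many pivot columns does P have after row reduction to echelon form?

Row reduce to echelon form.
R2 ← R2 + R1: [0, -12, -12]
R3 ← R3 − (2)·R1: [0, 15, 15]
R4 ← R4 + (3)·R1: [0, -27, -27]
R3 ← R3 + (5/4)·R2: [0, 0, 0]
R4 ← R4 − (9/4)·R2: [0, 0, 0]
R5 ← R5 − (1/2)·R2: [0, 0, 0]
Echelon form has 2 nonzero rows, so rank(P) = 2.
Each nonzero row contributes one pivot column: 2 pivot columns.

2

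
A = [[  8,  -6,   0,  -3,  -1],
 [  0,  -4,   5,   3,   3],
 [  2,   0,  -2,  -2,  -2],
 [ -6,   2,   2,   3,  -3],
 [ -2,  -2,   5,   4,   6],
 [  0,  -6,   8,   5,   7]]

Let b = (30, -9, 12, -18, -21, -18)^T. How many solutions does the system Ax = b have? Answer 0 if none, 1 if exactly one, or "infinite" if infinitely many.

Row reduce the augmented matrix [A | b].
R3 ← R3 − (1/4)·R1: [0, 3/2, -2, -5/4, -7/4, 9/2]
R4 ← R4 + (3/4)·R1: [0, -5/2, 2, 3/4, -15/4, 9/2]
R5 ← R5 + (1/4)·R1: [0, -7/2, 5, 13/4, 23/4, -27/2]
R3 ← R3 + (3/8)·R2: [0, 0, -1/8, -1/8, -5/8, 9/8]
R4 ← R4 − (5/8)·R2: [0, 0, -9/8, -9/8, -45/8, 81/8]
R5 ← R5 − (7/8)·R2: [0, 0, 5/8, 5/8, 25/8, -45/8]
R6 ← R6 − (3/2)·R2: [0, 0, 1/2, 1/2, 5/2, -9/2]
R4 ← R4 − (9)·R3: [0, 0, 0, 0, 0, 0]
R5 ← R5 + (5)·R3: [0, 0, 0, 0, 0, 0]
R6 ← R6 + (4)·R3: [0, 0, 0, 0, 0, 0]
The echelon form has 3 nonzero rows, and every pivot lies in the first 5 columns, so rank(A) = rank([A|b]) = 3.
The system is consistent.
rank = 3 < 5 unknowns, so there are infinitely many solutions.

infinite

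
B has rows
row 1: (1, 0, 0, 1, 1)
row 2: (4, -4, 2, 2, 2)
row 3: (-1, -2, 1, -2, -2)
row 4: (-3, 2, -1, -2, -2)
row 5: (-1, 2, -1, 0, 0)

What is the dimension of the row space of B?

2

Row reduce to echelon form.
R2 ← R2 − (4)·R1: [0, -4, 2, -2, -2]
R3 ← R3 + R1: [0, -2, 1, -1, -1]
R4 ← R4 + (3)·R1: [0, 2, -1, 1, 1]
R5 ← R5 + R1: [0, 2, -1, 1, 1]
R3 ← R3 − (1/2)·R2: [0, 0, 0, 0, 0]
R4 ← R4 + (1/2)·R2: [0, 0, 0, 0, 0]
R5 ← R5 + (1/2)·R2: [0, 0, 0, 0, 0]
Echelon form has 2 nonzero rows, so rank(B) = 2.
The row space has dimension equal to the rank: 2.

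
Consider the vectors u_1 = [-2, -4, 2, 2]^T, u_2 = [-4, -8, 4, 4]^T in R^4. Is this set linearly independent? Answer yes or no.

Form the matrix with these vectors as rows and row reduce.
R2 ← R2 − (2)·R1: [0, 0, 0, 0]
1 nonzero row, so the 2 vectors span a space of dimension 1.
Since 1 < 2, the vectors are linearly dependent.

no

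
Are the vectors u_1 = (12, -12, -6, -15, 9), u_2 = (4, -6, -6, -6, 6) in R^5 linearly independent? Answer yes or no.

yes

Form the matrix with these vectors as rows and row reduce.
R2 ← R2 − (1/3)·R1: [0, -2, -4, -1, 3]
2 nonzero rows, so the 2 vectors span a space of dimension 2.
Since 2 = 2, the vectors are linearly independent.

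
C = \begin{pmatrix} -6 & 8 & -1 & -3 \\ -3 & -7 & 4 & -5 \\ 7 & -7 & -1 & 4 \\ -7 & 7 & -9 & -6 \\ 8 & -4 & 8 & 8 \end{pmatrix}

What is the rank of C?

3

Row reduce to echelon form.
R2 ← R2 − (1/2)·R1: [0, -11, 9/2, -7/2]
R3 ← R3 + (7/6)·R1: [0, 7/3, -13/6, 1/2]
R4 ← R4 − (7/6)·R1: [0, -7/3, -47/6, -5/2]
R5 ← R5 + (4/3)·R1: [0, 20/3, 20/3, 4]
R3 ← R3 + (7/33)·R2: [0, 0, -40/33, -8/33]
R4 ← R4 − (7/33)·R2: [0, 0, -290/33, -58/33]
R5 ← R5 + (20/33)·R2: [0, 0, 310/33, 62/33]
R4 ← R4 − (29/4)·R3: [0, 0, 0, 0]
R5 ← R5 + (31/4)·R3: [0, 0, 0, 0]
Echelon form has 3 nonzero rows, so rank(C) = 3.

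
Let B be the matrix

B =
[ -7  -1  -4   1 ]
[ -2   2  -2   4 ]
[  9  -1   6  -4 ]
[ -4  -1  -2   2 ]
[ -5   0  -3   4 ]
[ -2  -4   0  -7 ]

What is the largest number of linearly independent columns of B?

4

Row reduce to echelon form.
R2 ← R2 − (2/7)·R1: [0, 16/7, -6/7, 26/7]
R3 ← R3 + (9/7)·R1: [0, -16/7, 6/7, -19/7]
R4 ← R4 − (4/7)·R1: [0, -3/7, 2/7, 10/7]
R5 ← R5 − (5/7)·R1: [0, 5/7, -1/7, 23/7]
R6 ← R6 − (2/7)·R1: [0, -26/7, 8/7, -51/7]
R3 ← R3 + R2: [0, 0, 0, 1]
R4 ← R4 + (3/16)·R2: [0, 0, 1/8, 17/8]
R5 ← R5 − (5/16)·R2: [0, 0, 1/8, 17/8]
R6 ← R6 + (13/8)·R2: [0, 0, -1/4, -5/4]
Swap R3 ↔ R4
R5 ← R5 − R3: [0, 0, 0, 0]
R6 ← R6 + (2)·R3: [0, 0, 0, 3]
R6 ← R6 − (3)·R4: [0, 0, 0, 0]
Echelon form has 4 nonzero rows, so rank(B) = 4.
The rank gives the maximum number of linearly independent columns: 4.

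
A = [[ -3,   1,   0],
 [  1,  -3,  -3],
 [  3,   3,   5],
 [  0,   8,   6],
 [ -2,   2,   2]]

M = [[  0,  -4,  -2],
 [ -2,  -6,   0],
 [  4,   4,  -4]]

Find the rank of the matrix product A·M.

First compute AM:
[[ -2,   6,   6],
 [ -6,   2,  10],
 [ 14, -10, -26],
 [  8, -24, -24],
 [  4,   4,  -4]]
Now row reduce the product.
R2 ← R2 − (3)·R1: [0, -16, -8]
R3 ← R3 + (7)·R1: [0, 32, 16]
R4 ← R4 + (4)·R1: [0, 0, 0]
R5 ← R5 + (2)·R1: [0, 16, 8]
R3 ← R3 + (2)·R2: [0, 0, 0]
R5 ← R5 + R2: [0, 0, 0]
2 nonzero rows, so rank(AM) = 2.

2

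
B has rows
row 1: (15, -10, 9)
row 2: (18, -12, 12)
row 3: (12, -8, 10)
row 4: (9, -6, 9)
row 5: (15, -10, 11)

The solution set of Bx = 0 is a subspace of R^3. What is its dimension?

1

Row reduce to echelon form.
R2 ← R2 − (6/5)·R1: [0, 0, 6/5]
R3 ← R3 − (4/5)·R1: [0, 0, 14/5]
R4 ← R4 − (3/5)·R1: [0, 0, 18/5]
R5 ← R5 − R1: [0, 0, 2]
R3 ← R3 − (7/3)·R2: [0, 0, 0]
R4 ← R4 − (3)·R2: [0, 0, 0]
R5 ← R5 − (5/3)·R2: [0, 0, 0]
2 nonzero rows, so rank(B) = 2.
B has 3 columns; by rank–nullity, nullity = 3 − 2 = 1.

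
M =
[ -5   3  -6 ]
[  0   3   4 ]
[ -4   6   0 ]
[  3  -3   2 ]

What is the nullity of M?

1

Row reduce to echelon form.
R3 ← R3 − (4/5)·R1: [0, 18/5, 24/5]
R4 ← R4 + (3/5)·R1: [0, -6/5, -8/5]
R3 ← R3 − (6/5)·R2: [0, 0, 0]
R4 ← R4 + (2/5)·R2: [0, 0, 0]
2 nonzero rows, so rank(M) = 2.
M has 3 columns; by rank–nullity, nullity = 3 − 2 = 1.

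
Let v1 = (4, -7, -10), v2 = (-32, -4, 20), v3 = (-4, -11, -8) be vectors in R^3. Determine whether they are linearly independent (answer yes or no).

no

Form the matrix with these vectors as rows and row reduce.
R2 ← R2 + (8)·R1: [0, -60, -60]
R3 ← R3 + R1: [0, -18, -18]
R3 ← R3 − (3/10)·R2: [0, 0, 0]
2 nonzero rows, so the 3 vectors span a space of dimension 2.
Since 2 < 3, the vectors are linearly dependent.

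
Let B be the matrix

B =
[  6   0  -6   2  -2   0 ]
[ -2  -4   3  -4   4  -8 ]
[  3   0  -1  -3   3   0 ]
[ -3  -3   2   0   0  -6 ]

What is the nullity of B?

3

Row reduce to echelon form.
R2 ← R2 + (1/3)·R1: [0, -4, 1, -10/3, 10/3, -8]
R3 ← R3 − (1/2)·R1: [0, 0, 2, -4, 4, 0]
R4 ← R4 + (1/2)·R1: [0, -3, -1, 1, -1, -6]
R4 ← R4 − (3/4)·R2: [0, 0, -7/4, 7/2, -7/2, 0]
R4 ← R4 + (7/8)·R3: [0, 0, 0, 0, 0, 0]
3 nonzero rows, so rank(B) = 3.
B has 6 columns; by rank–nullity, nullity = 6 − 3 = 3.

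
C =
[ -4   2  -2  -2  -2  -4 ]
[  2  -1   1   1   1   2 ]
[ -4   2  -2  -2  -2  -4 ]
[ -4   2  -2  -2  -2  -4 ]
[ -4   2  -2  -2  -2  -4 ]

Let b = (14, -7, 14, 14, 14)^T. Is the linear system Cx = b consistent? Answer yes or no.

yes

Row reduce the augmented matrix [C | b].
R2 ← R2 + (1/2)·R1: [0, 0, 0, 0, 0, 0, 0]
R3 ← R3 − R1: [0, 0, 0, 0, 0, 0, 0]
R4 ← R4 − R1: [0, 0, 0, 0, 0, 0, 0]
R5 ← R5 − R1: [0, 0, 0, 0, 0, 0, 0]
The echelon form has 1 nonzero rows, and every pivot lies in the first 6 columns, so rank(C) = rank([C|b]) = 1.
The system is consistent.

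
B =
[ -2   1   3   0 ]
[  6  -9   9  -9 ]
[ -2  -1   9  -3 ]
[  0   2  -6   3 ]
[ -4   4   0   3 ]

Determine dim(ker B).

2

Row reduce to echelon form.
R2 ← R2 + (3)·R1: [0, -6, 18, -9]
R3 ← R3 − R1: [0, -2, 6, -3]
R5 ← R5 − (2)·R1: [0, 2, -6, 3]
R3 ← R3 − (1/3)·R2: [0, 0, 0, 0]
R4 ← R4 + (1/3)·R2: [0, 0, 0, 0]
R5 ← R5 + (1/3)·R2: [0, 0, 0, 0]
2 nonzero rows, so rank(B) = 2.
B has 4 columns; by rank–nullity, nullity = 4 − 2 = 2.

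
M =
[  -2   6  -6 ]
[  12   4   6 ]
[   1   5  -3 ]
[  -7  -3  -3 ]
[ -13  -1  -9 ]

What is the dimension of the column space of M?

2

Row reduce to echelon form.
R2 ← R2 + (6)·R1: [0, 40, -30]
R3 ← R3 + (1/2)·R1: [0, 8, -6]
R4 ← R4 − (7/2)·R1: [0, -24, 18]
R5 ← R5 − (13/2)·R1: [0, -40, 30]
R3 ← R3 − (1/5)·R2: [0, 0, 0]
R4 ← R4 + (3/5)·R2: [0, 0, 0]
R5 ← R5 + R2: [0, 0, 0]
Echelon form has 2 nonzero rows, so rank(M) = 2.
The column space has dimension equal to the rank: 2.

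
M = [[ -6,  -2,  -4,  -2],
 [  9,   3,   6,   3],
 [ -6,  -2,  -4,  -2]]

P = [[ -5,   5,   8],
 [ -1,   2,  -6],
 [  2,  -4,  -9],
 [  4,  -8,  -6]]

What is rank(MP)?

First compute MP:
[[ 16,  -2,  12],
 [-24,   3, -18],
 [ 16,  -2,  12]]
Now row reduce the product.
R2 ← R2 + (3/2)·R1: [0, 0, 0]
R3 ← R3 − R1: [0, 0, 0]
1 nonzero row, so rank(MP) = 1.

1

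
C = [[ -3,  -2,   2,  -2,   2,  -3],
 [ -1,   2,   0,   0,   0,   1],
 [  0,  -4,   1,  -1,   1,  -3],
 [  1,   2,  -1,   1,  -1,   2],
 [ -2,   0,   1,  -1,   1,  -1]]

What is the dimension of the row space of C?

Row reduce to echelon form.
R2 ← R2 − (1/3)·R1: [0, 8/3, -2/3, 2/3, -2/3, 2]
R4 ← R4 + (1/3)·R1: [0, 4/3, -1/3, 1/3, -1/3, 1]
R5 ← R5 − (2/3)·R1: [0, 4/3, -1/3, 1/3, -1/3, 1]
R3 ← R3 + (3/2)·R2: [0, 0, 0, 0, 0, 0]
R4 ← R4 − (1/2)·R2: [0, 0, 0, 0, 0, 0]
R5 ← R5 − (1/2)·R2: [0, 0, 0, 0, 0, 0]
Echelon form has 2 nonzero rows, so rank(C) = 2.
The row space has dimension equal to the rank: 2.

2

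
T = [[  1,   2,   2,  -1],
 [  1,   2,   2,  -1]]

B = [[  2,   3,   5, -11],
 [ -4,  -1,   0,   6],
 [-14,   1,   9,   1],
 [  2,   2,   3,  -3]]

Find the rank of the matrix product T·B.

First compute TB:
[[-36,   1,  20,   6],
 [-36,   1,  20,   6]]
Now row reduce the product.
R2 ← R2 − R1: [0, 0, 0, 0]
1 nonzero row, so rank(TB) = 1.

1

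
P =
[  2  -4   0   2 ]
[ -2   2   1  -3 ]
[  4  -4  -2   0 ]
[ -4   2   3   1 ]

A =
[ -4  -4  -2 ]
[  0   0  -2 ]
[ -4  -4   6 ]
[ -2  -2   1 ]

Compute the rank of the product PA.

2

First compute PA:
[[-12, -12,   6],
 [ 10,  10,   3],
 [ -8,  -8, -12],
 [  2,   2,  23]]
Now row reduce the product.
R2 ← R2 + (5/6)·R1: [0, 0, 8]
R3 ← R3 − (2/3)·R1: [0, 0, -16]
R4 ← R4 + (1/6)·R1: [0, 0, 24]
R3 ← R3 + (2)·R2: [0, 0, 0]
R4 ← R4 − (3)·R2: [0, 0, 0]
2 nonzero rows, so rank(PA) = 2.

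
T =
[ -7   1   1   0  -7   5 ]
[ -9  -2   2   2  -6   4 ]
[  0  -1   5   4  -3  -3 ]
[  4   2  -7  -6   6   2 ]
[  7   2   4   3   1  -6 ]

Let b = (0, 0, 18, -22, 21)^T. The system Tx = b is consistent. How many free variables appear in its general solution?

2

Row reduce the augmented matrix [T | b].
R2 ← R2 − (9/7)·R1: [0, -23/7, 5/7, 2, 3, -17/7, 0]
R4 ← R4 + (4/7)·R1: [0, 18/7, -45/7, -6, 2, 34/7, -22]
R5 ← R5 + R1: [0, 3, 5, 3, -6, -1, 21]
R3 ← R3 − (7/23)·R2: [0, 0, 110/23, 78/23, -90/23, -52/23, 18]
R4 ← R4 + (18/23)·R2: [0, 0, -135/23, -102/23, 100/23, 68/23, -22]
R5 ← R5 + (21/23)·R2: [0, 0, 130/23, 111/23, -75/23, -74/23, 21]
R4 ← R4 + (27/22)·R3: [0, 0, 0, -3/11, -5/11, 2/11, 1/11]
R5 ← R5 − (13/11)·R3: [0, 0, 0, 9/11, 15/11, -6/11, -3/11]
R5 ← R5 + (3)·R4: [0, 0, 0, 0, 0, 0, 0]
The echelon form has 4 nonzero rows, and every pivot lies in the first 6 columns, so rank(T) = rank([T|b]) = 4.
The system is consistent.
Free variables = (unknowns) − (rank) = 6 − 4 = 2.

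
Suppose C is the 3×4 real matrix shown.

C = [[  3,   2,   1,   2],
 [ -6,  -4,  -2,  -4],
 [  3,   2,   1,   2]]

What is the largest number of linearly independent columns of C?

1

Row reduce to echelon form.
R2 ← R2 + (2)·R1: [0, 0, 0, 0]
R3 ← R3 − R1: [0, 0, 0, 0]
Echelon form has 1 nonzero row, so rank(C) = 1.
The rank gives the maximum number of linearly independent columns: 1.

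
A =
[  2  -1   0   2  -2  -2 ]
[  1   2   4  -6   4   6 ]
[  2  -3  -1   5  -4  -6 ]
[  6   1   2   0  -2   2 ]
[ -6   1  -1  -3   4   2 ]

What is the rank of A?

Row reduce to echelon form.
R2 ← R2 − (1/2)·R1: [0, 5/2, 4, -7, 5, 7]
R3 ← R3 − R1: [0, -2, -1, 3, -2, -4]
R4 ← R4 − (3)·R1: [0, 4, 2, -6, 4, 8]
R5 ← R5 + (3)·R1: [0, -2, -1, 3, -2, -4]
R3 ← R3 + (4/5)·R2: [0, 0, 11/5, -13/5, 2, 8/5]
R4 ← R4 − (8/5)·R2: [0, 0, -22/5, 26/5, -4, -16/5]
R5 ← R5 + (4/5)·R2: [0, 0, 11/5, -13/5, 2, 8/5]
R4 ← R4 + (2)·R3: [0, 0, 0, 0, 0, 0]
R5 ← R5 − R3: [0, 0, 0, 0, 0, 0]
Echelon form has 3 nonzero rows, so rank(A) = 3.

3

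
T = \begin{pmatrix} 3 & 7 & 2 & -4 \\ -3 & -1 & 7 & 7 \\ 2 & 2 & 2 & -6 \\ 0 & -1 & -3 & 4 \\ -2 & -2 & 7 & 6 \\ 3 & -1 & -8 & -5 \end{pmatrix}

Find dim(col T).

Row reduce to echelon form.
R2 ← R2 + R1: [0, 6, 9, 3]
R3 ← R3 − (2/3)·R1: [0, -8/3, 2/3, -10/3]
R5 ← R5 + (2/3)·R1: [0, 8/3, 25/3, 10/3]
R6 ← R6 − R1: [0, -8, -10, -1]
R3 ← R3 + (4/9)·R2: [0, 0, 14/3, -2]
R4 ← R4 + (1/6)·R2: [0, 0, -3/2, 9/2]
R5 ← R5 − (4/9)·R2: [0, 0, 13/3, 2]
R6 ← R6 + (4/3)·R2: [0, 0, 2, 3]
R4 ← R4 + (9/28)·R3: [0, 0, 0, 27/7]
R5 ← R5 − (13/14)·R3: [0, 0, 0, 27/7]
R6 ← R6 − (3/7)·R3: [0, 0, 0, 27/7]
R5 ← R5 − R4: [0, 0, 0, 0]
R6 ← R6 − R4: [0, 0, 0, 0]
Echelon form has 4 nonzero rows, so rank(T) = 4.
The column space has dimension equal to the rank: 4.

4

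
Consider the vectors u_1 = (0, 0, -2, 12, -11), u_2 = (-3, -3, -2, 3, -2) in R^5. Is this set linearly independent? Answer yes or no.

Form the matrix with these vectors as rows and row reduce.
Swap R1 ↔ R2
2 nonzero rows, so the 2 vectors span a space of dimension 2.
Since 2 = 2, the vectors are linearly independent.

yes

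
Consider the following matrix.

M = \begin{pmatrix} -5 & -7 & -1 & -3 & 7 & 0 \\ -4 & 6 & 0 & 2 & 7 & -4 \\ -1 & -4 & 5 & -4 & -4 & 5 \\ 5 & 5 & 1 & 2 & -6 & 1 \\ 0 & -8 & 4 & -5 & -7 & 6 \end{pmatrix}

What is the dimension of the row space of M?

Row reduce to echelon form.
R2 ← R2 − (4/5)·R1: [0, 58/5, 4/5, 22/5, 7/5, -4]
R3 ← R3 − (1/5)·R1: [0, -13/5, 26/5, -17/5, -27/5, 5]
R4 ← R4 + R1: [0, -2, 0, -1, 1, 1]
R3 ← R3 + (13/58)·R2: [0, 0, 156/29, -70/29, -295/58, 119/29]
R4 ← R4 + (5/29)·R2: [0, 0, 4/29, -7/29, 36/29, 9/29]
R5 ← R5 + (20/29)·R2: [0, 0, 132/29, -57/29, -175/29, 94/29]
R4 ← R4 − (1/39)·R3: [0, 0, 0, -7/39, 107/78, 8/39]
R5 ← R5 − (11/13)·R3: [0, 0, 0, 1/13, -45/26, -3/13]
R5 ← R5 + (3/7)·R4: [0, 0, 0, 0, -8/7, -1/7]
Echelon form has 5 nonzero rows, so rank(M) = 5.
The row space has dimension equal to the rank: 5.

5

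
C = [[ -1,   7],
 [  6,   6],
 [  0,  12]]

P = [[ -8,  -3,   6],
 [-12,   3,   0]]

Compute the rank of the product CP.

2

First compute CP:
[[-76,  24,  -6],
 [-120,   0,  36],
 [-144,  36,   0]]
Now row reduce the product.
R2 ← R2 − (30/19)·R1: [0, -720/19, 864/19]
R3 ← R3 − (36/19)·R1: [0, -180/19, 216/19]
R3 ← R3 − (1/4)·R2: [0, 0, 0]
2 nonzero rows, so rank(CP) = 2.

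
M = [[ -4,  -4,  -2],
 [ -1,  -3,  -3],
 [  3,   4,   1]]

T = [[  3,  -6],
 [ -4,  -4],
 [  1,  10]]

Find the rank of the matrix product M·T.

2

First compute MT:
[[  2,  20],
 [  6, -12],
 [ -6, -24]]
Now row reduce the product.
R2 ← R2 − (3)·R1: [0, -72]
R3 ← R3 + (3)·R1: [0, 36]
R3 ← R3 + (1/2)·R2: [0, 0]
2 nonzero rows, so rank(MT) = 2.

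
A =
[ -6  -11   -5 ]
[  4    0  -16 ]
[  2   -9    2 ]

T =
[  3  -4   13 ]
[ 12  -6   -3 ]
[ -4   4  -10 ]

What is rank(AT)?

First compute AT:
[[-130,  70,   5],
 [ 76, -80, 212],
 [-110,  54,  33]]
Now row reduce the product.
R2 ← R2 + (38/65)·R1: [0, -508/13, 2794/13]
R3 ← R3 − (11/13)·R1: [0, -68/13, 374/13]
R3 ← R3 − (17/127)·R2: [0, 0, 0]
2 nonzero rows, so rank(AT) = 2.

2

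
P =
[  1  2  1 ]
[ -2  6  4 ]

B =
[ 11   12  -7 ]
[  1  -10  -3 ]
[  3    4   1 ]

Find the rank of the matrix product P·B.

First compute PB:
[[ 16,  -4, -12],
 [ -4, -68,   0]]
Now row reduce the product.
R2 ← R2 + (1/4)·R1: [0, -69, -3]
2 nonzero rows, so rank(PB) = 2.

2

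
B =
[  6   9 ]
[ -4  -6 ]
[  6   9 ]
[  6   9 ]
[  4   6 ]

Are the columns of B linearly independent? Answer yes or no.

Row reduce B to echelon form.
R2 ← R2 + (2/3)·R1: [0, 0]
R3 ← R3 − R1: [0, 0]
R4 ← R4 − R1: [0, 0]
R5 ← R5 − (2/3)·R1: [0, 0]
1 pivot among 2 columns.
Only 1 < 2 pivot columns, so the columns are linearly dependent.

no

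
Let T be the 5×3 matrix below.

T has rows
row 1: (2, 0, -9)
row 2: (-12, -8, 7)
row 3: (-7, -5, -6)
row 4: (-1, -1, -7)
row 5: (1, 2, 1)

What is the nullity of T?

0

Row reduce to echelon form.
R2 ← R2 + (6)·R1: [0, -8, -47]
R3 ← R3 + (7/2)·R1: [0, -5, -75/2]
R4 ← R4 + (1/2)·R1: [0, -1, -23/2]
R5 ← R5 − (1/2)·R1: [0, 2, 11/2]
R3 ← R3 − (5/8)·R2: [0, 0, -65/8]
R4 ← R4 − (1/8)·R2: [0, 0, -45/8]
R5 ← R5 + (1/4)·R2: [0, 0, -25/4]
R4 ← R4 − (9/13)·R3: [0, 0, 0]
R5 ← R5 − (10/13)·R3: [0, 0, 0]
3 nonzero rows, so rank(T) = 3.
T has 3 columns; by rank–nullity, nullity = 3 − 3 = 0.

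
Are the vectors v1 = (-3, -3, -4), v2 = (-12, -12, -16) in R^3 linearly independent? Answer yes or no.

Form the matrix with these vectors as rows and row reduce.
R2 ← R2 − (4)·R1: [0, 0, 0]
1 nonzero row, so the 2 vectors span a space of dimension 1.
Since 1 < 2, the vectors are linearly dependent.

no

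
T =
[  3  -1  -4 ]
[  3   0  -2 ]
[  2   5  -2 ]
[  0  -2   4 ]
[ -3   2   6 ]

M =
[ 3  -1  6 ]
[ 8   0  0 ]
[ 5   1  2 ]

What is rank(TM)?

3

First compute TM:
[[-19,  -7,  10],
 [ -1,  -5,  14],
 [ 36,  -4,   8],
 [  4,   4,   8],
 [ 37,   9,  -6]]
Now row reduce the product.
R2 ← R2 − (1/19)·R1: [0, -88/19, 256/19]
R3 ← R3 + (36/19)·R1: [0, -328/19, 512/19]
R4 ← R4 + (4/19)·R1: [0, 48/19, 192/19]
R5 ← R5 + (37/19)·R1: [0, -88/19, 256/19]
R3 ← R3 − (41/11)·R2: [0, 0, -256/11]
R4 ← R4 + (6/11)·R2: [0, 0, 192/11]
R5 ← R5 − R2: [0, 0, 0]
R4 ← R4 + (3/4)·R3: [0, 0, 0]
3 nonzero rows, so rank(TM) = 3.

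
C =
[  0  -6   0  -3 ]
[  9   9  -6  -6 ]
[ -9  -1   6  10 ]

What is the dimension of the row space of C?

2

Row reduce to echelon form.
Swap R1 ↔ R2
R3 ← R3 + R1: [0, 8, 0, 4]
R3 ← R3 + (4/3)·R2: [0, 0, 0, 0]
Echelon form has 2 nonzero rows, so rank(C) = 2.
The row space has dimension equal to the rank: 2.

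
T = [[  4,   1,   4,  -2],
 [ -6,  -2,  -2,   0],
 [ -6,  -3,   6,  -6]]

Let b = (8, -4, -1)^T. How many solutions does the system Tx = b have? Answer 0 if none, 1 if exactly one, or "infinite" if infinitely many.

Row reduce the augmented matrix [T | b].
R2 ← R2 + (3/2)·R1: [0, -1/2, 4, -3, 8]
R3 ← R3 + (3/2)·R1: [0, -3/2, 12, -9, 11]
R3 ← R3 − (3)·R2: [0, 0, 0, 0, -13]
The echelon form has 3 nonzero rows; the last pivot sits in the augmented column, so rank(T) = 2 but rank([T|b]) = 3.
Since the ranks differ, the system is inconsistent.
It has no solutions.

0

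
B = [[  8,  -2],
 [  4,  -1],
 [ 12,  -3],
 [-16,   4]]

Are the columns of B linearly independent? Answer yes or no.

Row reduce B to echelon form.
R2 ← R2 − (1/2)·R1: [0, 0]
R3 ← R3 − (3/2)·R1: [0, 0]
R4 ← R4 + (2)·R1: [0, 0]
1 pivot among 2 columns.
Only 1 < 2 pivot columns, so the columns are linearly dependent.

no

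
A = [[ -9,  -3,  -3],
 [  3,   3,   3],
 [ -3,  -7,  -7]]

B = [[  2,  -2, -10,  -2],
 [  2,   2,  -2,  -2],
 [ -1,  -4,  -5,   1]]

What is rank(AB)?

2

First compute AB:
[[-21,  24, 111,  21],
 [  9, -12, -51,  -9],
 [-13,  20,  79,  13]]
Now row reduce the product.
R2 ← R2 + (3/7)·R1: [0, -12/7, -24/7, 0]
R3 ← R3 − (13/21)·R1: [0, 36/7, 72/7, 0]
R3 ← R3 + (3)·R2: [0, 0, 0, 0]
2 nonzero rows, so rank(AB) = 2.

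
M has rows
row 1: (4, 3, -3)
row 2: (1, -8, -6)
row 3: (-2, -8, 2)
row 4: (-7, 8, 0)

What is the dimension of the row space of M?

3

Row reduce to echelon form.
R2 ← R2 − (1/4)·R1: [0, -35/4, -21/4]
R3 ← R3 + (1/2)·R1: [0, -13/2, 1/2]
R4 ← R4 + (7/4)·R1: [0, 53/4, -21/4]
R3 ← R3 − (26/35)·R2: [0, 0, 22/5]
R4 ← R4 + (53/35)·R2: [0, 0, -66/5]
R4 ← R4 + (3)·R3: [0, 0, 0]
Echelon form has 3 nonzero rows, so rank(M) = 3.
The row space has dimension equal to the rank: 3.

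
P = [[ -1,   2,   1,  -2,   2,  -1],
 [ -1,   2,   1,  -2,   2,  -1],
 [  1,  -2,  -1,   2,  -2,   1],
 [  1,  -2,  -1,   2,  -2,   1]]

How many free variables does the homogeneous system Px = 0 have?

Row reduce to echelon form.
R2 ← R2 − R1: [0, 0, 0, 0, 0, 0]
R3 ← R3 + R1: [0, 0, 0, 0, 0, 0]
R4 ← R4 + R1: [0, 0, 0, 0, 0, 0]
1 nonzero row, so rank(P) = 1.
P has 6 columns; by rank–nullity, nullity = 6 − 1 = 5.

5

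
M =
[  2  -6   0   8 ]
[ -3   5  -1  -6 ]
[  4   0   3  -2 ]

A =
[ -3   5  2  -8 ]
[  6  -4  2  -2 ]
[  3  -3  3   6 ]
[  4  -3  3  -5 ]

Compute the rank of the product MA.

2

First compute MA:
[[-10,  10,  16, -44],
 [ 12, -14, -17,  38],
 [-11,  17,  11,  -4]]
Now row reduce the product.
R2 ← R2 + (6/5)·R1: [0, -2, 11/5, -74/5]
R3 ← R3 − (11/10)·R1: [0, 6, -33/5, 222/5]
R3 ← R3 + (3)·R2: [0, 0, 0, 0]
2 nonzero rows, so rank(MA) = 2.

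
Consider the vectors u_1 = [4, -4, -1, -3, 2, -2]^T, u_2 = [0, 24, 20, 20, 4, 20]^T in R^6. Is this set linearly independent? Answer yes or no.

yes

Form the matrix with these vectors as rows and row reduce.
2 nonzero rows, so the 2 vectors span a space of dimension 2.
Since 2 = 2, the vectors are linearly independent.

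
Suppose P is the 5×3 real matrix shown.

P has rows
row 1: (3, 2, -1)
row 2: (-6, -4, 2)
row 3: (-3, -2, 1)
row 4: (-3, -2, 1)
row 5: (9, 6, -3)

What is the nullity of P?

2

Row reduce to echelon form.
R2 ← R2 + (2)·R1: [0, 0, 0]
R3 ← R3 + R1: [0, 0, 0]
R4 ← R4 + R1: [0, 0, 0]
R5 ← R5 − (3)·R1: [0, 0, 0]
1 nonzero row, so rank(P) = 1.
P has 3 columns; by rank–nullity, nullity = 3 − 1 = 2.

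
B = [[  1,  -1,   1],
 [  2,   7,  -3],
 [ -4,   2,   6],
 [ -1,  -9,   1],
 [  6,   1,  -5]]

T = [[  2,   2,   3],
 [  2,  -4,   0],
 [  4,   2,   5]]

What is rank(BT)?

2

First compute BT:
[[  4,   8,   8],
 [  6, -30,  -9],
 [ 20,  -4,  18],
 [-16,  36,   2],
 [ -6,  -2,  -7]]
Now row reduce the product.
R2 ← R2 − (3/2)·R1: [0, -42, -21]
R3 ← R3 − (5)·R1: [0, -44, -22]
R4 ← R4 + (4)·R1: [0, 68, 34]
R5 ← R5 + (3/2)·R1: [0, 10, 5]
R3 ← R3 − (22/21)·R2: [0, 0, 0]
R4 ← R4 + (34/21)·R2: [0, 0, 0]
R5 ← R5 + (5/21)·R2: [0, 0, 0]
2 nonzero rows, so rank(BT) = 2.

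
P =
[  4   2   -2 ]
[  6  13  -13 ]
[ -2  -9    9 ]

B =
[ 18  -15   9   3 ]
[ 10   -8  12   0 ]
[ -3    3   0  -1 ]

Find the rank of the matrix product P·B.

2

First compute PB:
[[ 98, -82,  60,  14],
 [277, -233, 210,  31],
 [-153, 129, -126, -15]]
Now row reduce the product.
R2 ← R2 − (277/98)·R1: [0, -60/49, 1980/49, -60/7]
R3 ← R3 + (153/98)·R1: [0, 48/49, -1584/49, 48/7]
R3 ← R3 + (4/5)·R2: [0, 0, 0, 0]
2 nonzero rows, so rank(PB) = 2.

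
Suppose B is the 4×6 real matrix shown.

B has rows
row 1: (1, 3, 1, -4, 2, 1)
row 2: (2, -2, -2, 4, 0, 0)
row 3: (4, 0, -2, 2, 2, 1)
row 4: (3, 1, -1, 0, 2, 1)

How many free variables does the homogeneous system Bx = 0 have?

4

Row reduce to echelon form.
R2 ← R2 − (2)·R1: [0, -8, -4, 12, -4, -2]
R3 ← R3 − (4)·R1: [0, -12, -6, 18, -6, -3]
R4 ← R4 − (3)·R1: [0, -8, -4, 12, -4, -2]
R3 ← R3 − (3/2)·R2: [0, 0, 0, 0, 0, 0]
R4 ← R4 − R2: [0, 0, 0, 0, 0, 0]
2 nonzero rows, so rank(B) = 2.
B has 6 columns; by rank–nullity, nullity = 6 − 2 = 4.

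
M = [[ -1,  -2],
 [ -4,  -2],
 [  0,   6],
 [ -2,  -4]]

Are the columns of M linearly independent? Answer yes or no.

yes

Row reduce M to echelon form.
R2 ← R2 − (4)·R1: [0, 6]
R4 ← R4 − (2)·R1: [0, 0]
R3 ← R3 − R2: [0, 0]
2 pivots among 2 columns.
Every column is a pivot column, so the columns are linearly independent.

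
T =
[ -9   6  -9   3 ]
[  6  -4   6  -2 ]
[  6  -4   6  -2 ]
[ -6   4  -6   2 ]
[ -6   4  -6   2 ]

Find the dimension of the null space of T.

Row reduce to echelon form.
R2 ← R2 + (2/3)·R1: [0, 0, 0, 0]
R3 ← R3 + (2/3)·R1: [0, 0, 0, 0]
R4 ← R4 − (2/3)·R1: [0, 0, 0, 0]
R5 ← R5 − (2/3)·R1: [0, 0, 0, 0]
1 nonzero row, so rank(T) = 1.
T has 4 columns; by rank–nullity, nullity = 4 − 1 = 3.

3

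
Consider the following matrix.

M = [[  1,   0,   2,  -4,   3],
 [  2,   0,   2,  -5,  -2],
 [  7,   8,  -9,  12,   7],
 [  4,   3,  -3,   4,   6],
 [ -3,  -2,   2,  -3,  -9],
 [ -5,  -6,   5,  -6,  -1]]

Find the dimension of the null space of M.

Row reduce to echelon form.
R2 ← R2 − (2)·R1: [0, 0, -2, 3, -8]
R3 ← R3 − (7)·R1: [0, 8, -23, 40, -14]
R4 ← R4 − (4)·R1: [0, 3, -11, 20, -6]
R5 ← R5 + (3)·R1: [0, -2, 8, -15, 0]
R6 ← R6 + (5)·R1: [0, -6, 15, -26, 14]
Swap R2 ↔ R3
R4 ← R4 − (3/8)·R2: [0, 0, -19/8, 5, -3/4]
R5 ← R5 + (1/4)·R2: [0, 0, 9/4, -5, -7/2]
R6 ← R6 + (3/4)·R2: [0, 0, -9/4, 4, 7/2]
R4 ← R4 − (19/16)·R3: [0, 0, 0, 23/16, 35/4]
R5 ← R5 + (9/8)·R3: [0, 0, 0, -13/8, -25/2]
R6 ← R6 − (9/8)·R3: [0, 0, 0, 5/8, 25/2]
R5 ← R5 + (26/23)·R4: [0, 0, 0, 0, -60/23]
R6 ← R6 − (10/23)·R4: [0, 0, 0, 0, 200/23]
R6 ← R6 + (10/3)·R5: [0, 0, 0, 0, 0]
5 nonzero rows, so rank(M) = 5.
M has 5 columns; by rank–nullity, nullity = 5 − 5 = 0.

0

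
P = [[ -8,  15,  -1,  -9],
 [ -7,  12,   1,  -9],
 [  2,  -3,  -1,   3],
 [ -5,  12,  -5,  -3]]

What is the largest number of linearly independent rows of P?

Row reduce to echelon form.
R2 ← R2 − (7/8)·R1: [0, -9/8, 15/8, -9/8]
R3 ← R3 + (1/4)·R1: [0, 3/4, -5/4, 3/4]
R4 ← R4 − (5/8)·R1: [0, 21/8, -35/8, 21/8]
R3 ← R3 + (2/3)·R2: [0, 0, 0, 0]
R4 ← R4 + (7/3)·R2: [0, 0, 0, 0]
Echelon form has 2 nonzero rows, so rank(P) = 2.
The rank gives the maximum number of linearly independent rows: 2.

2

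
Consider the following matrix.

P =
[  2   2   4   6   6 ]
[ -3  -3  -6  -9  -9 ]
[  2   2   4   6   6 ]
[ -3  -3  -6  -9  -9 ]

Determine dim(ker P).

Row reduce to echelon form.
R2 ← R2 + (3/2)·R1: [0, 0, 0, 0, 0]
R3 ← R3 − R1: [0, 0, 0, 0, 0]
R4 ← R4 + (3/2)·R1: [0, 0, 0, 0, 0]
1 nonzero row, so rank(P) = 1.
P has 5 columns; by rank–nullity, nullity = 5 − 1 = 4.

4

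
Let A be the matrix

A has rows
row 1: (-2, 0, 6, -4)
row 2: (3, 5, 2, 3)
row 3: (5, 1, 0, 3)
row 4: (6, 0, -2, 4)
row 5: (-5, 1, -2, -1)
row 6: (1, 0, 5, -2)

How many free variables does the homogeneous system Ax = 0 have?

Row reduce to echelon form.
R2 ← R2 + (3/2)·R1: [0, 5, 11, -3]
R3 ← R3 + (5/2)·R1: [0, 1, 15, -7]
R4 ← R4 + (3)·R1: [0, 0, 16, -8]
R5 ← R5 − (5/2)·R1: [0, 1, -17, 9]
R6 ← R6 + (1/2)·R1: [0, 0, 8, -4]
R3 ← R3 − (1/5)·R2: [0, 0, 64/5, -32/5]
R5 ← R5 − (1/5)·R2: [0, 0, -96/5, 48/5]
R4 ← R4 − (5/4)·R3: [0, 0, 0, 0]
R5 ← R5 + (3/2)·R3: [0, 0, 0, 0]
R6 ← R6 − (5/8)·R3: [0, 0, 0, 0]
3 nonzero rows, so rank(A) = 3.
A has 4 columns; by rank–nullity, nullity = 4 − 3 = 1.

1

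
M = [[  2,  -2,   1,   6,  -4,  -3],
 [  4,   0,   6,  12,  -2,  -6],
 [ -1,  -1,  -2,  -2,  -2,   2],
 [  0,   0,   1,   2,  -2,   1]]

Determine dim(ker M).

Row reduce to echelon form.
R2 ← R2 − (2)·R1: [0, 4, 4, 0, 6, 0]
R3 ← R3 + (1/2)·R1: [0, -2, -3/2, 1, -4, 1/2]
R3 ← R3 + (1/2)·R2: [0, 0, 1/2, 1, -1, 1/2]
R4 ← R4 − (2)·R3: [0, 0, 0, 0, 0, 0]
3 nonzero rows, so rank(M) = 3.
M has 6 columns; by rank–nullity, nullity = 6 − 3 = 3.

3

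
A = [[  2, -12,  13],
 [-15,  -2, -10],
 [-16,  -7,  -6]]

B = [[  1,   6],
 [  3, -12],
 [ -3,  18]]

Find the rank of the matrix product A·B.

First compute AB:
[[-73, 390],
 [  9, -246],
 [-19, -120]]
Now row reduce the product.
R2 ← R2 + (9/73)·R1: [0, -14448/73]
R3 ← R3 − (19/73)·R1: [0, -16170/73]
R3 ← R3 − (385/344)·R2: [0, 0]
2 nonzero rows, so rank(AB) = 2.

2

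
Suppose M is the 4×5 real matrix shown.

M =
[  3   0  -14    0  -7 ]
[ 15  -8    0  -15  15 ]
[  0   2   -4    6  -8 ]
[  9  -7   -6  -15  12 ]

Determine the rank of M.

4

Row reduce to echelon form.
R2 ← R2 − (5)·R1: [0, -8, 70, -15, 50]
R4 ← R4 − (3)·R1: [0, -7, 36, -15, 33]
R3 ← R3 + (1/4)·R2: [0, 0, 27/2, 9/4, 9/2]
R4 ← R4 − (7/8)·R2: [0, 0, -101/4, -15/8, -43/4]
R4 ← R4 + (101/54)·R3: [0, 0, 0, 7/3, -7/3]
Echelon form has 4 nonzero rows, so rank(M) = 4.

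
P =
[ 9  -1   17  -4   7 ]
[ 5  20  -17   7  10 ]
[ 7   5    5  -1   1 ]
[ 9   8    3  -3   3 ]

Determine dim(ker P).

1

Row reduce to echelon form.
R2 ← R2 − (5/9)·R1: [0, 185/9, -238/9, 83/9, 55/9]
R3 ← R3 − (7/9)·R1: [0, 52/9, -74/9, 19/9, -40/9]
R4 ← R4 − R1: [0, 9, -14, 1, -4]
R3 ← R3 − (52/185)·R2: [0, 0, -146/185, -89/185, -228/37]
R4 ← R4 − (81/185)·R2: [0, 0, -448/185, -562/185, -247/37]
R4 ← R4 − (224/73)·R3: [0, 0, 0, -114/73, 893/73]
4 nonzero rows, so rank(P) = 4.
P has 5 columns; by rank–nullity, nullity = 5 − 4 = 1.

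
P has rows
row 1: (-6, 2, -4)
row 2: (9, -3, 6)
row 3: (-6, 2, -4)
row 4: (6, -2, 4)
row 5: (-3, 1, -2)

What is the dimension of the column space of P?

Row reduce to echelon form.
R2 ← R2 + (3/2)·R1: [0, 0, 0]
R3 ← R3 − R1: [0, 0, 0]
R4 ← R4 + R1: [0, 0, 0]
R5 ← R5 − (1/2)·R1: [0, 0, 0]
Echelon form has 1 nonzero row, so rank(P) = 1.
The column space has dimension equal to the rank: 1.

1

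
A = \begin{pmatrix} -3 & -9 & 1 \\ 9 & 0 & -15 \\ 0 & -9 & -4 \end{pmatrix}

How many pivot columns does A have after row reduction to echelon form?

Row reduce to echelon form.
R2 ← R2 + (3)·R1: [0, -27, -12]
R3 ← R3 − (1/3)·R2: [0, 0, 0]
Echelon form has 2 nonzero rows, so rank(A) = 2.
Each nonzero row contributes one pivot column: 2 pivot columns.

2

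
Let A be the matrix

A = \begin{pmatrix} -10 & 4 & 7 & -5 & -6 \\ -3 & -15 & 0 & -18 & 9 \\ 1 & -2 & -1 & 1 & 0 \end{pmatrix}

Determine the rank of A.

Row reduce to echelon form.
R2 ← R2 − (3/10)·R1: [0, -81/5, -21/10, -33/2, 54/5]
R3 ← R3 + (1/10)·R1: [0, -8/5, -3/10, 1/2, -3/5]
R3 ← R3 − (8/81)·R2: [0, 0, -5/54, 115/54, -5/3]
Echelon form has 3 nonzero rows, so rank(A) = 3.

3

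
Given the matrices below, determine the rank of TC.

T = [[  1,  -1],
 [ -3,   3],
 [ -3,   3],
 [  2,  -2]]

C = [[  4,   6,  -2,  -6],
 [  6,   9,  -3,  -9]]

First compute TC:
[[ -2,  -3,   1,   3],
 [  6,   9,  -3,  -9],
 [  6,   9,  -3,  -9],
 [ -4,  -6,   2,   6]]
Now row reduce the product.
R2 ← R2 + (3)·R1: [0, 0, 0, 0]
R3 ← R3 + (3)·R1: [0, 0, 0, 0]
R4 ← R4 − (2)·R1: [0, 0, 0, 0]
1 nonzero row, so rank(TC) = 1.

1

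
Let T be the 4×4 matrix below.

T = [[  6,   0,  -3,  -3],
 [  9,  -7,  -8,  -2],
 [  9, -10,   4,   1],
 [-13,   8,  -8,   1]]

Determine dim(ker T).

Row reduce to echelon form.
R2 ← R2 − (3/2)·R1: [0, -7, -7/2, 5/2]
R3 ← R3 − (3/2)·R1: [0, -10, 17/2, 11/2]
R4 ← R4 + (13/6)·R1: [0, 8, -29/2, -11/2]
R3 ← R3 − (10/7)·R2: [0, 0, 27/2, 27/14]
R4 ← R4 + (8/7)·R2: [0, 0, -37/2, -37/14]
R4 ← R4 + (37/27)·R3: [0, 0, 0, 0]
3 nonzero rows, so rank(T) = 3.
T has 4 columns; by rank–nullity, nullity = 4 − 3 = 1.

1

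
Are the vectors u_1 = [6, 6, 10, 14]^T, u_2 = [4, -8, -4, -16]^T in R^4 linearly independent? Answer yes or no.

Form the matrix with these vectors as rows and row reduce.
R2 ← R2 − (2/3)·R1: [0, -12, -32/3, -76/3]
2 nonzero rows, so the 2 vectors span a space of dimension 2.
Since 2 = 2, the vectors are linearly independent.

yes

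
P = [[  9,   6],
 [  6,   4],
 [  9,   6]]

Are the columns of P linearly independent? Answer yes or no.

Row reduce P to echelon form.
R2 ← R2 − (2/3)·R1: [0, 0]
R3 ← R3 − R1: [0, 0]
1 pivot among 2 columns.
Only 1 < 2 pivot columns, so the columns are linearly dependent.

no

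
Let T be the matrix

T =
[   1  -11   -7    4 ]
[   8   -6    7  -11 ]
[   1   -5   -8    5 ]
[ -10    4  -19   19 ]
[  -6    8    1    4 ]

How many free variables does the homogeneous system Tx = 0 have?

Row reduce to echelon form.
R2 ← R2 − (8)·R1: [0, 82, 63, -43]
R3 ← R3 − R1: [0, 6, -1, 1]
R4 ← R4 + (10)·R1: [0, -106, -89, 59]
R5 ← R5 + (6)·R1: [0, -58, -41, 28]
R3 ← R3 − (3/41)·R2: [0, 0, -230/41, 170/41]
R4 ← R4 + (53/41)·R2: [0, 0, -310/41, 140/41]
R5 ← R5 + (29/41)·R2: [0, 0, 146/41, -99/41]
R4 ← R4 − (31/23)·R3: [0, 0, 0, -50/23]
R5 ← R5 + (73/115)·R3: [0, 0, 0, 5/23]
R5 ← R5 + (1/10)·R4: [0, 0, 0, 0]
4 nonzero rows, so rank(T) = 4.
T has 4 columns; by rank–nullity, nullity = 4 − 4 = 0.

0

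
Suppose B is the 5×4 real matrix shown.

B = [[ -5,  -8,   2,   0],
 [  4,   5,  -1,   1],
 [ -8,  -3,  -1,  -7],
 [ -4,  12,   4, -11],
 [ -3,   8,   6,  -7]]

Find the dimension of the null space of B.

1

Row reduce to echelon form.
R2 ← R2 + (4/5)·R1: [0, -7/5, 3/5, 1]
R3 ← R3 − (8/5)·R1: [0, 49/5, -21/5, -7]
R4 ← R4 − (4/5)·R1: [0, 92/5, 12/5, -11]
R5 ← R5 − (3/5)·R1: [0, 64/5, 24/5, -7]
R3 ← R3 + (7)·R2: [0, 0, 0, 0]
R4 ← R4 + (92/7)·R2: [0, 0, 72/7, 15/7]
R5 ← R5 + (64/7)·R2: [0, 0, 72/7, 15/7]
Swap R3 ↔ R4
R5 ← R5 − R3: [0, 0, 0, 0]
3 nonzero rows, so rank(B) = 3.
B has 4 columns; by rank–nullity, nullity = 4 − 3 = 1.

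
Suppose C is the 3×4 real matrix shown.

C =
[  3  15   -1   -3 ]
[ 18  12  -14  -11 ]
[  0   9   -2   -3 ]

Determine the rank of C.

Row reduce to echelon form.
R2 ← R2 − (6)·R1: [0, -78, -8, 7]
R3 ← R3 + (3/26)·R2: [0, 0, -38/13, -57/26]
Echelon form has 3 nonzero rows, so rank(C) = 3.

3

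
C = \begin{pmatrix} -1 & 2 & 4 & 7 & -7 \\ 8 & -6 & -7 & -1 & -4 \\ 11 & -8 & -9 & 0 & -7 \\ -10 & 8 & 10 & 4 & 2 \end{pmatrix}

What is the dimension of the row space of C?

Row reduce to echelon form.
R2 ← R2 + (8)·R1: [0, 10, 25, 55, -60]
R3 ← R3 + (11)·R1: [0, 14, 35, 77, -84]
R4 ← R4 − (10)·R1: [0, -12, -30, -66, 72]
R3 ← R3 − (7/5)·R2: [0, 0, 0, 0, 0]
R4 ← R4 + (6/5)·R2: [0, 0, 0, 0, 0]
Echelon form has 2 nonzero rows, so rank(C) = 2.
The row space has dimension equal to the rank: 2.

2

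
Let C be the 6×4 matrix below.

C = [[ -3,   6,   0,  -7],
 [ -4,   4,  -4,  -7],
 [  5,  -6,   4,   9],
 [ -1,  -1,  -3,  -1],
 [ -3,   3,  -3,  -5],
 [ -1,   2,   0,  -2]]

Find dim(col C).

3

Row reduce to echelon form.
R2 ← R2 − (4/3)·R1: [0, -4, -4, 7/3]
R3 ← R3 + (5/3)·R1: [0, 4, 4, -8/3]
R4 ← R4 − (1/3)·R1: [0, -3, -3, 4/3]
R5 ← R5 − R1: [0, -3, -3, 2]
R6 ← R6 − (1/3)·R1: [0, 0, 0, 1/3]
R3 ← R3 + R2: [0, 0, 0, -1/3]
R4 ← R4 − (3/4)·R2: [0, 0, 0, -5/12]
R5 ← R5 − (3/4)·R2: [0, 0, 0, 1/4]
R4 ← R4 − (5/4)·R3: [0, 0, 0, 0]
R5 ← R5 + (3/4)·R3: [0, 0, 0, 0]
R6 ← R6 + R3: [0, 0, 0, 0]
Echelon form has 3 nonzero rows, so rank(C) = 3.
The column space has dimension equal to the rank: 3.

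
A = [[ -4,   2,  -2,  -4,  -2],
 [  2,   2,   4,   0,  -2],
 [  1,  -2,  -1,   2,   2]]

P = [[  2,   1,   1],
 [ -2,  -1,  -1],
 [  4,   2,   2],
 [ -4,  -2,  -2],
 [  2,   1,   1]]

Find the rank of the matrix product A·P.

First compute AP:
[[ -8,  -4,  -4],
 [ 12,   6,   6],
 [ -2,  -1,  -1]]
Now row reduce the product.
R2 ← R2 + (3/2)·R1: [0, 0, 0]
R3 ← R3 − (1/4)·R1: [0, 0, 0]
1 nonzero row, so rank(AP) = 1.

1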